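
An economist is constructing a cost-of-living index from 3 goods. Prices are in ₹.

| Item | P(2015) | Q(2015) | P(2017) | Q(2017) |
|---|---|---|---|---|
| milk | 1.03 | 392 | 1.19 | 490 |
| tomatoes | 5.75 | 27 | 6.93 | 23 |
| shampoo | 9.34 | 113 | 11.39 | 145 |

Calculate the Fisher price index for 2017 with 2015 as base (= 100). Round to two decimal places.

120.22

Laspeyres component (base-period weights):
ΣP(2017)Q(2015) = 1.19×392 + 6.93×27 + 11.39×113 = 466.48 + 187.11 + 1287.07 = 1940.66
ΣP(2015)Q(2015) = 1.03×392 + 5.75×27 + 9.34×113 = 403.76 + 155.25 + 1055.42 = 1614.43
L = 1940.66 / 1614.43 × 100 = 120.2071
Paasche component (current-period weights):
ΣP(2017)Q(2017) = 1.19×490 + 6.93×23 + 11.39×145 = 583.1 + 159.39 + 1651.55 = 2394.04
ΣP(2015)Q(2017) = 1.03×490 + 5.75×23 + 9.34×145 = 504.7 + 132.25 + 1354.3 = 1991.25
P = 2394.04 / 1991.25 × 100 = 120.2280
Fisher = √(L × P) = √(120.2071 × 120.2280) = 120.2176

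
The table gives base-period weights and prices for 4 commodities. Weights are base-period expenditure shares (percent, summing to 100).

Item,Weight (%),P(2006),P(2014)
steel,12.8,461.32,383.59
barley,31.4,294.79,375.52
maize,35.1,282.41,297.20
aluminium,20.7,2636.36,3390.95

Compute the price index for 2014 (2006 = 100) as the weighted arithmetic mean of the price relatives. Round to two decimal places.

114.21

steel: 12.8 × (383.59/461.32) = 12.8 × 0.831505 = 10.6433
barley: 31.4 × (375.52/294.79) = 31.4 × 1.273856 = 39.9991
maize: 35.1 × (297.20/282.41) = 35.1 × 1.052371 = 36.9382
aluminium: 20.7 × (3390.95/2636.36) = 20.7 × 1.286224 = 26.6248
Index = Σ wᵢ·(p₁ᵢ/p₀ᵢ) = 10.6433 + 39.9991 + 36.9382 + 26.6248 = 114.2054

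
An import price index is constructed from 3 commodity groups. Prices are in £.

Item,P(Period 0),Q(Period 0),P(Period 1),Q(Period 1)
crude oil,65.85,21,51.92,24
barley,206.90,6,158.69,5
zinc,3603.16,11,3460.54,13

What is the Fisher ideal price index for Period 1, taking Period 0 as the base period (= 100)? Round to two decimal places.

Laspeyres component (base-period weights):
ΣP(Period 1)Q(Period 0) = 51.92×21 + 158.69×6 + 3460.54×11 = 1090.32 + 952.14 + 38065.94 = 40108.4
ΣP(Period 0)Q(Period 0) = 65.85×21 + 206.90×6 + 3603.16×11 = 1382.85 + 1241.4 + 39634.76 = 42259.01
L = 40108.4 / 42259.01 × 100 = 94.9109
Paasche component (current-period weights):
ΣP(Period 1)Q(Period 1) = 51.92×24 + 158.69×5 + 3460.54×13 = 1246.08 + 793.45 + 44987.02 = 47026.55
ΣP(Period 0)Q(Period 1) = 65.85×24 + 206.90×5 + 3603.16×13 = 1580.4 + 1034.5 + 46841.08 = 49455.98
P = 47026.55 / 49455.98 × 100 = 95.0877
Fisher = √(L × P) = √(94.9109 × 95.0877) = 94.9992

95.00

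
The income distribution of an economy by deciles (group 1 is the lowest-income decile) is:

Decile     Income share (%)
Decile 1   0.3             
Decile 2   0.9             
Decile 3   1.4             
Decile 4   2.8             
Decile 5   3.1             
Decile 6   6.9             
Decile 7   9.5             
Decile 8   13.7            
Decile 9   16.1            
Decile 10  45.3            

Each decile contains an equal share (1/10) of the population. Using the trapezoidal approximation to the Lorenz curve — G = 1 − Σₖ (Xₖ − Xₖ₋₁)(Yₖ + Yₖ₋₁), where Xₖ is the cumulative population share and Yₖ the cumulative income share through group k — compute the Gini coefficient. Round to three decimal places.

0.597

Cumulative income shares Yₖ: 0.0030, 0.0120, 0.0260, 0.0540, 0.0850, 0.1540, 0.2490, 0.3860, 0.5470, 1.0000
Σ (Xₖ−Xₖ₋₁)(Yₖ+Yₖ₋₁) = (1/10)(0.0030+0.0000) + (1/10)(0.0120+0.0030) + (1/10)(0.0260+0.0120) + (1/10)(0.0540+0.0260) + (1/10)(0.0850+0.0540) + (1/10)(0.1540+0.0850) + (1/10)(0.2490+0.1540) + (1/10)(0.3860+0.2490) + (1/10)(0.5470+0.3860) + (1/10)(1.0000+0.5470)
  = 0.0003 + 0.0015 + 0.0038 + 0.0080 + 0.0139 + 0.0239 + 0.0403 + 0.0635 + 0.0933 + 0.1547 = 0.4032
G = 1 − 0.4032 = 0.5968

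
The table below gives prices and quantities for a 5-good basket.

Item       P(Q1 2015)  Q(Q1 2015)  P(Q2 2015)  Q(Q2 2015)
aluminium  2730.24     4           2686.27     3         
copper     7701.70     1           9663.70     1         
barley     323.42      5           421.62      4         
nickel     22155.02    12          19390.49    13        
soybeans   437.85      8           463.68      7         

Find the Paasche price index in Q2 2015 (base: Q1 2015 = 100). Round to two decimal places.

Paasche price index uses current-period quantities as weights.
ΣP(Q2 2015)·Q(Q2 2015) = 2686.27×3 + 9663.70×1 + 421.62×4 + 19390.49×13 + 463.68×7 = 8058.81 + 9663.7 + 1686.48 + 252076.37 + 3245.76 = 274731.12
ΣP(Q1 2015)·Q(Q2 2015) = 2730.24×3 + 7701.70×1 + 323.42×4 + 22155.02×13 + 437.85×7 = 8190.72 + 7701.7 + 1293.68 + 288015.26 + 3064.95 = 308266.31
Index = 274731.12 / 308266.31 × 100 = 89.1214

89.12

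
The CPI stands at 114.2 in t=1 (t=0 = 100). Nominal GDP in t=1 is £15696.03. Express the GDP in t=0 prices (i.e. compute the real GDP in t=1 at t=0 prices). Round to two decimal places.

13744.33

Real = Nominal ÷ (Index/100) = 15696.03 ÷ (114.2/100)
     = 15696.03 ÷ 1.142 = 13744.3345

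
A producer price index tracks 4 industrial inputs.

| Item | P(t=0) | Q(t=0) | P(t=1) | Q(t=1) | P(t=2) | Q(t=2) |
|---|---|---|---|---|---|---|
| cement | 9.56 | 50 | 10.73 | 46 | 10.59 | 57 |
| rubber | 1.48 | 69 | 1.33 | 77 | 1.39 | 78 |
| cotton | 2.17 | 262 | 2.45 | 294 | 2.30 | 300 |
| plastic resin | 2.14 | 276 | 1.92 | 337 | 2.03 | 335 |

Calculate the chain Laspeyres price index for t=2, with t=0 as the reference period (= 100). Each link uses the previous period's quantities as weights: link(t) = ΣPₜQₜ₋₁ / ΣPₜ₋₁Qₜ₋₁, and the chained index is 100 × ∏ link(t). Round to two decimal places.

103.03

Link t=0→t=1:
ΣP(t=1)Q(t=0) = 10.73×50 + 1.33×69 + 2.45×262 + 1.92×276 = 536.5 + 91.77 + 641.9 + 529.92 = 1800.09
ΣP(t=0)Q(t=0) = 9.56×50 + 1.48×69 + 2.17×262 + 2.14×276 = 478 + 102.12 + 568.54 + 590.64 = 1739.3
link = 1800.09/1739.3 = 1.034951
Link t=1→t=2:
ΣP(t=2)Q(t=1) = 10.59×46 + 1.39×77 + 2.30×294 + 2.03×337 = 487.14 + 107.03 + 676.2 + 684.11 = 1954.48
ΣP(t=1)Q(t=1) = 10.73×46 + 1.33×77 + 2.45×294 + 1.92×337 = 493.58 + 102.41 + 720.3 + 647.04 = 1963.33
link = 1954.48/1963.33 = 0.995492
Chained index = 100 × 1.034951 × 0.995492 = 103.0286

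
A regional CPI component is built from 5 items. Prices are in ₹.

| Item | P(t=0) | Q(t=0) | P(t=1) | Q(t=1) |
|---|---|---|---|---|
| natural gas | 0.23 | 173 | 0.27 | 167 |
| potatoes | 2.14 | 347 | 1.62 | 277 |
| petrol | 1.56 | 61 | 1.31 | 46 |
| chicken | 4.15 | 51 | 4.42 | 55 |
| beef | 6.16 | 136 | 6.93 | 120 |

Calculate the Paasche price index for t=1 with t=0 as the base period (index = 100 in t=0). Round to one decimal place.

Paasche price index uses current-period quantities as weights.
ΣP(t=1)·Q(t=1) = 0.27×167 + 1.62×277 + 1.31×46 + 4.42×55 + 6.93×120 = 45.09 + 448.74 + 60.26 + 243.1 + 831.6 = 1628.79
ΣP(t=0)·Q(t=1) = 0.23×167 + 2.14×277 + 1.56×46 + 4.15×55 + 6.16×120 = 38.41 + 592.78 + 71.76 + 228.25 + 739.2 = 1670.4
Index = 1628.79 / 1670.4 × 100 = 97.5090

97.5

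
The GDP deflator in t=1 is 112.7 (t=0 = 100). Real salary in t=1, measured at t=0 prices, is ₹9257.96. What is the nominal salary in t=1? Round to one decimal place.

Nominal = Real × (Index/100) = 9257.96 × (112.7/100)
        = 9257.96 × 1.127 = 10433.7209

10433.7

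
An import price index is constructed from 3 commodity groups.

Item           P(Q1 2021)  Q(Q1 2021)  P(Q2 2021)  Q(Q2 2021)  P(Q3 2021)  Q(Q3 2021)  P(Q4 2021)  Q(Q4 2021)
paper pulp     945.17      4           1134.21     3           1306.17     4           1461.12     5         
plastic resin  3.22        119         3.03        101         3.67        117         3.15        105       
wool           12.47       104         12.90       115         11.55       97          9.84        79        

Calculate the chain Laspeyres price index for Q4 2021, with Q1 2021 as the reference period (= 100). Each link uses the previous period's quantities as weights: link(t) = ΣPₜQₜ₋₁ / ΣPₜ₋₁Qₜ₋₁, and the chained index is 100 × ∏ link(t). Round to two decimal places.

Link Q1 2021→Q2 2021:
ΣP(Q2 2021)Q(Q1 2021) = 1134.21×4 + 3.03×119 + 12.90×104 = 4536.84 + 360.57 + 1341.6 = 6239.01
ΣP(Q1 2021)Q(Q1 2021) = 945.17×4 + 3.22×119 + 12.47×104 = 3780.68 + 383.18 + 1296.88 = 5460.74
link = 6239.01/5460.74 = 1.142521
Link Q2 2021→Q3 2021:
ΣP(Q3 2021)Q(Q2 2021) = 1306.17×3 + 3.67×101 + 11.55×115 = 3918.51 + 370.67 + 1328.25 = 5617.43
ΣP(Q2 2021)Q(Q2 2021) = 1134.21×3 + 3.03×101 + 12.90×115 = 3402.63 + 306.03 + 1483.5 = 5192.16
link = 5617.43/5192.16 = 1.081906
Link Q3 2021→Q4 2021:
ΣP(Q4 2021)Q(Q3 2021) = 1461.12×4 + 3.15×117 + 9.84×97 = 5844.48 + 368.55 + 954.48 = 7167.51
ΣP(Q3 2021)Q(Q3 2021) = 1306.17×4 + 3.67×117 + 11.55×97 = 5224.68 + 429.39 + 1120.35 = 6774.42
link = 7167.51/6774.42 = 1.058026
Chained index = 100 × 1.142521 × 1.081906 × 1.058026 = 130.7826

130.78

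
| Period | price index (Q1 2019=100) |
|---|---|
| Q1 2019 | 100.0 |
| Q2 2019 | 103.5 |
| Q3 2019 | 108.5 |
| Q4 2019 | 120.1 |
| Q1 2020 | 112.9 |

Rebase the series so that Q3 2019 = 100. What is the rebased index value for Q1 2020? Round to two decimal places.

Rebased(Q1 2020) = 112.9 / 108.5 × 100 = 104.0553

104.06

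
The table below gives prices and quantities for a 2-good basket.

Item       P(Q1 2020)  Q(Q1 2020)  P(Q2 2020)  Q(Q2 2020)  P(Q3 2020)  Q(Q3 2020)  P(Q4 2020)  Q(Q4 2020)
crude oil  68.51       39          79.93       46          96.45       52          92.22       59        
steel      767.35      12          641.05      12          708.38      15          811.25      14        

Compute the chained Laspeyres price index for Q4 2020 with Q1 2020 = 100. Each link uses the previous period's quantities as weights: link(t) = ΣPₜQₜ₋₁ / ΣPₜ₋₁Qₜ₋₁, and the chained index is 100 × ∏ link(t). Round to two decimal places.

112.30

Link Q1 2020→Q2 2020:
ΣP(Q2 2020)Q(Q1 2020) = 79.93×39 + 641.05×12 = 3117.27 + 7692.6 = 10809.87
ΣP(Q1 2020)Q(Q1 2020) = 68.51×39 + 767.35×12 = 2671.89 + 9208.2 = 11880.09
link = 10809.87/11880.09 = 0.909915
Link Q2 2020→Q3 2020:
ΣP(Q3 2020)Q(Q2 2020) = 96.45×46 + 708.38×12 = 4436.7 + 8500.56 = 12937.26
ΣP(Q2 2020)Q(Q2 2020) = 79.93×46 + 641.05×12 = 3676.78 + 7692.6 = 11369.38
link = 12937.26/11369.38 = 1.137904
Link Q3 2020→Q4 2020:
ΣP(Q4 2020)Q(Q3 2020) = 92.22×52 + 811.25×15 = 4795.44 + 12168.75 = 16964.19
ΣP(Q3 2020)Q(Q3 2020) = 96.45×52 + 708.38×15 = 5015.4 + 10625.7 = 15641.1
link = 16964.19/15641.1 = 1.084591
Chained index = 100 × 0.909915 × 1.137904 × 1.084591 = 112.2980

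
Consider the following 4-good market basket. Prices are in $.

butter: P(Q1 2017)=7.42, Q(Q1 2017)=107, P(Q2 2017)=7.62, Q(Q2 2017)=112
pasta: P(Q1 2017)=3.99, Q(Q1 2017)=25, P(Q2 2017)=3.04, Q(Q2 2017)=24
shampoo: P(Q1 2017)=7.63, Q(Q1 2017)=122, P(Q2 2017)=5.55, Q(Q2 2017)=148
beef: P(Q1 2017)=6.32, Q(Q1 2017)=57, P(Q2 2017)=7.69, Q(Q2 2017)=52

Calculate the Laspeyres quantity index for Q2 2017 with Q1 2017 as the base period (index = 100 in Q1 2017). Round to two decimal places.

Laspeyres quantity index uses base-period prices as weights.
ΣP(Q1 2017)·Q(Q2 2017) = 7.42×112 + 3.99×24 + 7.63×148 + 6.32×52 = 831.04 + 95.76 + 1129.24 + 328.64 = 2384.68
ΣP(Q1 2017)·Q(Q1 2017) = 7.42×107 + 3.99×25 + 7.63×122 + 6.32×57 = 793.94 + 99.75 + 930.86 + 360.24 = 2184.79
Index = 2384.68 / 2184.79 × 100 = 109.1492

109.15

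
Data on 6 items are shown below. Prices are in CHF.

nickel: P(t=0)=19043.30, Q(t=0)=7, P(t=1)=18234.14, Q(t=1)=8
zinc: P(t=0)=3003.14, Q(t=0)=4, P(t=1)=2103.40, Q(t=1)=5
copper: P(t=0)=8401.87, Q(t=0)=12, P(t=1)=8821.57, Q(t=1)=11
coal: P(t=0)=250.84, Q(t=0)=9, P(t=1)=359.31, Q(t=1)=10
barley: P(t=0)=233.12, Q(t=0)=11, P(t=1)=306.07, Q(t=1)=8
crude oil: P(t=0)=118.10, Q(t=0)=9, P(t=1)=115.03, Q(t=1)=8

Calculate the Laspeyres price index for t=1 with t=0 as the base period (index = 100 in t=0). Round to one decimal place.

99.0

Laspeyres price index uses base-period quantities as weights.
ΣP(t=1)·Q(t=0) = 18234.14×7 + 2103.40×4 + 8821.57×12 + 359.31×9 + 306.07×11 + 115.03×9 = 127638.98 + 8413.6 + 105858.84 + 3233.79 + 3366.77 + 1035.27 = 249547.25
ΣP(t=0)·Q(t=0) = 19043.30×7 + 3003.14×4 + 8401.87×12 + 250.84×9 + 233.12×11 + 118.10×9 = 133303.1 + 12012.56 + 100822.44 + 2257.56 + 2564.32 + 1062.9 = 252022.88
Index = 249547.25 / 252022.88 × 100 = 99.0177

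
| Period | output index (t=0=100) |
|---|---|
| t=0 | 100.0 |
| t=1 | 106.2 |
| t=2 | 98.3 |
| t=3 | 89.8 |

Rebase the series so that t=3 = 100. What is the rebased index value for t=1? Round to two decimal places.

118.26

Rebased(t=1) = 106.2 / 89.8 × 100 = 118.2628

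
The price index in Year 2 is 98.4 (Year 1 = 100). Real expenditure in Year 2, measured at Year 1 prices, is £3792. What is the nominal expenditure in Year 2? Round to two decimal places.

Nominal = Real × (Index/100) = 3792 × (98.4/100)
        = 3792 × 0.984 = 3731.3280

3731.33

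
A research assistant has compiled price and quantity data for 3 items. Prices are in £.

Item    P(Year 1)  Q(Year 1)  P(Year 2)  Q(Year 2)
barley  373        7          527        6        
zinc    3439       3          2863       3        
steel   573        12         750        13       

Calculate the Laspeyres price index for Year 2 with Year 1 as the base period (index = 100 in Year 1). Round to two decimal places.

107.44

Laspeyres price index uses base-period quantities as weights.
ΣP(Year 2)·Q(Year 1) = 527×7 + 2863×3 + 750×12 = 3689 + 8589 + 9000 = 21278
ΣP(Year 1)·Q(Year 1) = 373×7 + 3439×3 + 573×12 = 2611 + 10317 + 6876 = 19804
Index = 21278 / 19804 × 100 = 107.4429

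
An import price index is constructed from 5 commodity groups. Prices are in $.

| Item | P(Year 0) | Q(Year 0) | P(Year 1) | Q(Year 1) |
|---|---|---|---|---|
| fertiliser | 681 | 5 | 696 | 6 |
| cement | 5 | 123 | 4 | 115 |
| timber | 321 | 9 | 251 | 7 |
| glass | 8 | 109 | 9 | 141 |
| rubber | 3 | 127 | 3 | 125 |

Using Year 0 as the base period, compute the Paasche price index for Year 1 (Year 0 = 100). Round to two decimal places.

95.55

Paasche price index uses current-period quantities as weights.
ΣP(Year 1)·Q(Year 1) = 696×6 + 4×115 + 251×7 + 9×141 + 3×125 = 4176 + 460 + 1757 + 1269 + 375 = 8037
ΣP(Year 0)·Q(Year 1) = 681×6 + 5×115 + 321×7 + 8×141 + 3×125 = 4086 + 575 + 2247 + 1128 + 375 = 8411
Index = 8037 / 8411 × 100 = 95.5534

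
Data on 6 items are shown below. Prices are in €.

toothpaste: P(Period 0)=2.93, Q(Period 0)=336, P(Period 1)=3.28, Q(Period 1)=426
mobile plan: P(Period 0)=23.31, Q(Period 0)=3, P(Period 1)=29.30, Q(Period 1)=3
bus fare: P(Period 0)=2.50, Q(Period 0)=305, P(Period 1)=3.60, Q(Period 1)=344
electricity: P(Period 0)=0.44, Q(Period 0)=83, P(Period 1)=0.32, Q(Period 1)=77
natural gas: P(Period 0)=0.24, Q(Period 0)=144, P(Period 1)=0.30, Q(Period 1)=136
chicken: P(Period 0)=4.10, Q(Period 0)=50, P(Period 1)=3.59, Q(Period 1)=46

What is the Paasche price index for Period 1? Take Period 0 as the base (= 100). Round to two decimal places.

121.41

Paasche price index uses current-period quantities as weights.
ΣP(Period 1)·Q(Period 1) = 3.28×426 + 29.30×3 + 3.60×344 + 0.32×77 + 0.30×136 + 3.59×46 = 1397.28 + 87.9 + 1238.4 + 24.64 + 40.8 + 165.14 = 2954.16
ΣP(Period 0)·Q(Period 1) = 2.93×426 + 23.31×3 + 2.50×344 + 0.44×77 + 0.24×136 + 4.10×46 = 1248.18 + 69.93 + 860 + 33.88 + 32.64 + 188.6 = 2433.23
Index = 2954.16 / 2433.23 × 100 = 121.4090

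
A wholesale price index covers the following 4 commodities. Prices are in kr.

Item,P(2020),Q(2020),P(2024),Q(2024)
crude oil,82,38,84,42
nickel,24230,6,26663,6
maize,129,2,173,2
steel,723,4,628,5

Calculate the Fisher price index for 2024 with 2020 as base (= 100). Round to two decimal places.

109.42

Laspeyres component (base-period weights):
ΣP(2024)Q(2020) = 84×38 + 26663×6 + 173×2 + 628×4 = 3192 + 159978 + 346 + 2512 = 166028
ΣP(2020)Q(2020) = 82×38 + 24230×6 + 129×2 + 723×4 = 3116 + 145380 + 258 + 2892 = 151646
L = 166028 / 151646 × 100 = 109.4839
Paasche component (current-period weights):
ΣP(2024)Q(2024) = 84×42 + 26663×6 + 173×2 + 628×5 = 3528 + 159978 + 346 + 3140 = 166992
ΣP(2020)Q(2024) = 82×42 + 24230×6 + 129×2 + 723×5 = 3444 + 145380 + 258 + 3615 = 152697
P = 166992 / 152697 × 100 = 109.3617
Fisher = √(L × P) = √(109.4839 × 109.3617) = 109.4228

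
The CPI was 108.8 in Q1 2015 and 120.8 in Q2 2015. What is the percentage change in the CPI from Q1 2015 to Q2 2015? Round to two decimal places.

Change = (120.8 − 108.8) / 108.8 × 100
       = 12.0 / 108.8 × 100 = 11.0294%

11.03%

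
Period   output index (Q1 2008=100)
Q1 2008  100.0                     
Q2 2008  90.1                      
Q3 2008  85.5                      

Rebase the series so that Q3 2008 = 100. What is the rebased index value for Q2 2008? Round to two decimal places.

105.38

Rebased(Q2 2008) = 90.1 / 85.5 × 100 = 105.3801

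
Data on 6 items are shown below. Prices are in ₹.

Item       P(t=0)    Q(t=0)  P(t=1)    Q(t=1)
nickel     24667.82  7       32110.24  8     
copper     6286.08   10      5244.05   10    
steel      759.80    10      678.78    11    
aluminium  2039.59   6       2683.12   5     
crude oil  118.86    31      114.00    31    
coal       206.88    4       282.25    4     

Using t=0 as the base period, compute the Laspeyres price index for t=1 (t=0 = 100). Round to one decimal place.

117.3

Laspeyres price index uses base-period quantities as weights.
ΣP(t=1)·Q(t=0) = 32110.24×7 + 5244.05×10 + 678.78×10 + 2683.12×6 + 114.00×31 + 282.25×4 = 224771.68 + 52440.5 + 6787.8 + 16098.72 + 3534 + 1129 = 304761.7
ΣP(t=0)·Q(t=0) = 24667.82×7 + 6286.08×10 + 759.80×10 + 2039.59×6 + 118.86×31 + 206.88×4 = 172674.74 + 62860.8 + 7598 + 12237.54 + 3684.66 + 827.52 = 259883.26
Index = 304761.7 / 259883.26 × 100 = 117.2687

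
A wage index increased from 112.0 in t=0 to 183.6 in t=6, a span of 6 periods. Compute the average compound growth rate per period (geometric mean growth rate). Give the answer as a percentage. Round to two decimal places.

Growth factor = (183.6/112.0)^(1/6) = (1.639286)^(1/6) = 1.085865
Growth rate = 1.085865 − 1 = 0.085865 = 8.5865%

8.59%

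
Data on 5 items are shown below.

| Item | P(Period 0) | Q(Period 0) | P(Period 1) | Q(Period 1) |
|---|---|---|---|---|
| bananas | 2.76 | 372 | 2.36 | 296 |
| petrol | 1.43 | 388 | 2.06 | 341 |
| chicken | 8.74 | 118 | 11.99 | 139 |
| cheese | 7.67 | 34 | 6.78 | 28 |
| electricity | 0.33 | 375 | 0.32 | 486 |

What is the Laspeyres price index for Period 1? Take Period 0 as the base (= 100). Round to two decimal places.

114.85

Laspeyres price index uses base-period quantities as weights.
ΣP(Period 1)·Q(Period 0) = 2.36×372 + 2.06×388 + 11.99×118 + 6.78×34 + 0.32×375 = 877.92 + 799.28 + 1414.82 + 230.52 + 120 = 3442.54
ΣP(Period 0)·Q(Period 0) = 2.76×372 + 1.43×388 + 8.74×118 + 7.67×34 + 0.33×375 = 1026.72 + 554.84 + 1031.32 + 260.78 + 123.75 = 2997.41
Index = 3442.54 / 2997.41 × 100 = 114.8505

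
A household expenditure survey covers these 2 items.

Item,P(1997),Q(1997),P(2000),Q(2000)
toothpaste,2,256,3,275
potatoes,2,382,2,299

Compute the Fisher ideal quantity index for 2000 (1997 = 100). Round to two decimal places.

Laspeyres component (base-period weights):
ΣP(1997)Q(2000) = 2×275 + 2×299 = 550 + 598 = 1148
ΣP(1997)Q(1997) = 2×256 + 2×382 = 512 + 764 = 1276
L = 1148 / 1276 × 100 = 89.9687
Paasche component (current-period weights):
ΣP(2000)Q(2000) = 3×275 + 2×299 = 825 + 598 = 1423
ΣP(2000)Q(1997) = 3×256 + 2×382 = 768 + 764 = 1532
P = 1423 / 1532 × 100 = 92.8851
Fisher = √(L × P) = √(89.9687 × 92.8851) = 91.4153

91.42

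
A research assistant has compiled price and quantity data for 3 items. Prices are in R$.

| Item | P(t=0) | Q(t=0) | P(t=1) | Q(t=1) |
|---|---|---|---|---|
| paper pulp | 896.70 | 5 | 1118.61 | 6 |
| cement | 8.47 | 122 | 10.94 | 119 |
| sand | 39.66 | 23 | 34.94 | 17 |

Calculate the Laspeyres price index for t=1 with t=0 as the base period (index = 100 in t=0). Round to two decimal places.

Laspeyres price index uses base-period quantities as weights.
ΣP(t=1)·Q(t=0) = 1118.61×5 + 10.94×122 + 34.94×23 = 5593.05 + 1334.68 + 803.62 = 7731.35
ΣP(t=0)·Q(t=0) = 896.70×5 + 8.47×122 + 39.66×23 = 4483.5 + 1033.34 + 912.18 = 6429.02
Index = 7731.35 / 6429.02 × 100 = 120.2571

120.26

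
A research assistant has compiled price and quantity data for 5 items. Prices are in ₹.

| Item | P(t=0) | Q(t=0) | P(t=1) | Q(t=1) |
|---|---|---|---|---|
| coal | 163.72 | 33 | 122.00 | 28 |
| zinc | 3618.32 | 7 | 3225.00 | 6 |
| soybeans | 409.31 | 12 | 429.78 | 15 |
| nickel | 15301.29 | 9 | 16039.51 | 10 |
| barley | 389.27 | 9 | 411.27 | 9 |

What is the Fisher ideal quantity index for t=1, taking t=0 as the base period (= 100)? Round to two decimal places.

107.17

Laspeyres component (base-period weights):
ΣP(t=0)Q(t=1) = 163.72×28 + 3618.32×6 + 409.31×15 + 15301.29×10 + 389.27×9 = 4584.16 + 21709.92 + 6139.65 + 153012.9 + 3503.43 = 188950.06
ΣP(t=0)Q(t=0) = 163.72×33 + 3618.32×7 + 409.31×12 + 15301.29×9 + 389.27×9 = 5402.76 + 25328.24 + 4911.72 + 137711.61 + 3503.43 = 176857.76
L = 188950.06 / 176857.76 × 100 = 106.8373
Paasche component (current-period weights):
ΣP(t=1)Q(t=1) = 122.00×28 + 3225.00×6 + 429.78×15 + 16039.51×10 + 411.27×9 = 3416 + 19350 + 6446.7 + 160395.1 + 3701.43 = 193309.23
ΣP(t=1)Q(t=0) = 122.00×33 + 3225.00×7 + 429.78×12 + 16039.51×9 + 411.27×9 = 4026 + 22575 + 5157.36 + 144355.59 + 3701.43 = 179815.38
P = 193309.23 / 179815.38 × 100 = 107.5043
Fisher = √(L × P) = √(106.8373 × 107.5043) = 107.1703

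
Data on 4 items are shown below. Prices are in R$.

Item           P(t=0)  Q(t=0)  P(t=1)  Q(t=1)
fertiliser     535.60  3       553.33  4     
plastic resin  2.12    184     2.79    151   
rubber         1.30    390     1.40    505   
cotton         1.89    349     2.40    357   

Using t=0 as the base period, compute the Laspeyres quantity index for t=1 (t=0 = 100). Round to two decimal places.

119.92

Laspeyres quantity index uses base-period prices as weights.
ΣP(t=0)·Q(t=1) = 535.60×4 + 2.12×151 + 1.30×505 + 1.89×357 = 2142.4 + 320.12 + 656.5 + 674.73 = 3793.75
ΣP(t=0)·Q(t=0) = 535.60×3 + 2.12×184 + 1.30×390 + 1.89×349 = 1606.8 + 390.08 + 507 + 659.61 = 3163.49
Index = 3793.75 / 3163.49 × 100 = 119.9229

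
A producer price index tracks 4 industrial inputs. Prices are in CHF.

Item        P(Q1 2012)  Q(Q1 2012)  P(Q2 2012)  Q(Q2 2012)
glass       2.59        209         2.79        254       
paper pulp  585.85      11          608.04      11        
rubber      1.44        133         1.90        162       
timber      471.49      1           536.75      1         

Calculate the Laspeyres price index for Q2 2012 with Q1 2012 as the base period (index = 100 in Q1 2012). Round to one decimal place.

105.4

Laspeyres price index uses base-period quantities as weights.
ΣP(Q2 2012)·Q(Q1 2012) = 2.79×209 + 608.04×11 + 1.90×133 + 536.75×1 = 583.11 + 6688.44 + 252.7 + 536.75 = 8061
ΣP(Q1 2012)·Q(Q1 2012) = 2.59×209 + 585.85×11 + 1.44×133 + 471.49×1 = 541.31 + 6444.35 + 191.52 + 471.49 = 7648.67
Index = 8061 / 7648.67 × 100 = 105.3909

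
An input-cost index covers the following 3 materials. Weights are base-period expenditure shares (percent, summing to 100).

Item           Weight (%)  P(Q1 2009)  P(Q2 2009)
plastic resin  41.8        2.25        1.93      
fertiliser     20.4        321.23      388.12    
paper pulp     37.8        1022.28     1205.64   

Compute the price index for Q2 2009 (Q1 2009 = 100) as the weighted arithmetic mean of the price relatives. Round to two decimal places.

plastic resin: 41.8 × (1.93/2.25) = 41.8 × 0.857778 = 35.8551
fertiliser: 20.4 × (388.12/321.23) = 20.4 × 1.208231 = 24.6479
paper pulp: 37.8 × (1205.64/1022.28) = 37.8 × 1.179364 = 44.5800
Index = Σ wᵢ·(p₁ᵢ/p₀ᵢ) = 35.8551 + 24.6479 + 44.5800 = 105.0830

105.08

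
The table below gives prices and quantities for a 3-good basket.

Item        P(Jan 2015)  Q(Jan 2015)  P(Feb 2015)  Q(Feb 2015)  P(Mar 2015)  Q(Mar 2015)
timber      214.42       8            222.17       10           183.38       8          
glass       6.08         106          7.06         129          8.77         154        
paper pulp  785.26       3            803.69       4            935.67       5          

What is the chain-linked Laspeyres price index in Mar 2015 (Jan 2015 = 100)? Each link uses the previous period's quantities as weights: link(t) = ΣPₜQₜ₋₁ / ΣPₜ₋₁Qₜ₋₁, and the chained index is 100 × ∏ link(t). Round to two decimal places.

110.64

Link Jan 2015→Feb 2015:
ΣP(Feb 2015)Q(Jan 2015) = 222.17×8 + 7.06×106 + 803.69×3 = 1777.36 + 748.36 + 2411.07 = 4936.79
ΣP(Jan 2015)Q(Jan 2015) = 214.42×8 + 6.08×106 + 785.26×3 = 1715.36 + 644.48 + 2355.78 = 4715.62
link = 4936.79/4715.62 = 1.046902
Link Feb 2015→Mar 2015:
ΣP(Mar 2015)Q(Feb 2015) = 183.38×10 + 8.77×129 + 935.67×4 = 1833.8 + 1131.33 + 3742.68 = 6707.81
ΣP(Feb 2015)Q(Feb 2015) = 222.17×10 + 7.06×129 + 803.69×4 = 2221.7 + 910.74 + 3214.76 = 6347.2
link = 6707.81/6347.2 = 1.056814
Chained index = 100 × 1.046902 × 1.056814 = 110.6380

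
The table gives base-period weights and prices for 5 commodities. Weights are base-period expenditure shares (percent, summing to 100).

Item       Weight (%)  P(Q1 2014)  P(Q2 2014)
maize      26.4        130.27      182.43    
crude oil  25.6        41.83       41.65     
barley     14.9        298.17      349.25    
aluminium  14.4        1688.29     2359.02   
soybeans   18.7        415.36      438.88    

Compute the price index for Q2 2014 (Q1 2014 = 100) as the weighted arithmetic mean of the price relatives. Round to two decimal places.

119.79

maize: 26.4 × (182.43/130.27) = 26.4 × 1.400399 = 36.9705
crude oil: 25.6 × (41.65/41.83) = 25.6 × 0.995697 = 25.4898
barley: 14.9 × (349.25/298.17) = 14.9 × 1.171312 = 17.4525
aluminium: 14.4 × (2359.02/1688.29) = 14.4 × 1.397284 = 20.1209
soybeans: 18.7 × (438.88/415.36) = 18.7 × 1.056626 = 19.7589
Index = Σ wᵢ·(p₁ᵢ/p₀ᵢ) = 36.9705 + 25.4898 + 17.4525 + 20.1209 + 19.7589 = 119.7927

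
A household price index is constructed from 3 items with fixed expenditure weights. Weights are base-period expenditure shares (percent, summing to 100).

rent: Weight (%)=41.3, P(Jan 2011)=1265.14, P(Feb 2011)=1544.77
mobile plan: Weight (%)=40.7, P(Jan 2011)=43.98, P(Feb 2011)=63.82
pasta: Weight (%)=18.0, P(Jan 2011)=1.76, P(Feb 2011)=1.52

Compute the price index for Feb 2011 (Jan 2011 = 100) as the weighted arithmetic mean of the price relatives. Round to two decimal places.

125.03

rent: 41.3 × (1544.77/1265.14) = 41.3 × 1.221027 = 50.4284
mobile plan: 40.7 × (63.82/43.98) = 40.7 × 1.451114 = 59.0603
pasta: 18.0 × (1.52/1.76) = 18.0 × 0.863636 = 15.5455
Index = Σ wᵢ·(p₁ᵢ/p₀ᵢ) = 50.4284 + 59.0603 + 15.5455 = 125.0342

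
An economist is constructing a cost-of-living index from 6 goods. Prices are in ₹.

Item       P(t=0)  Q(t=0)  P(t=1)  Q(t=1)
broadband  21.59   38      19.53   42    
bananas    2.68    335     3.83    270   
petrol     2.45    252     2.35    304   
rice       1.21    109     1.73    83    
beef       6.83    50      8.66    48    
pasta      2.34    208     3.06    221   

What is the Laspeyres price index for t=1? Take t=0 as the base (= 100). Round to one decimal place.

117.6

Laspeyres price index uses base-period quantities as weights.
ΣP(t=1)·Q(t=0) = 19.53×38 + 3.83×335 + 2.35×252 + 1.73×109 + 8.66×50 + 3.06×208 = 742.14 + 1283.05 + 592.2 + 188.57 + 433 + 636.48 = 3875.44
ΣP(t=0)·Q(t=0) = 21.59×38 + 2.68×335 + 2.45×252 + 1.21×109 + 6.83×50 + 2.34×208 = 820.42 + 897.8 + 617.4 + 131.89 + 341.5 + 486.72 = 3295.73
Index = 3875.44 / 3295.73 × 100 = 117.5897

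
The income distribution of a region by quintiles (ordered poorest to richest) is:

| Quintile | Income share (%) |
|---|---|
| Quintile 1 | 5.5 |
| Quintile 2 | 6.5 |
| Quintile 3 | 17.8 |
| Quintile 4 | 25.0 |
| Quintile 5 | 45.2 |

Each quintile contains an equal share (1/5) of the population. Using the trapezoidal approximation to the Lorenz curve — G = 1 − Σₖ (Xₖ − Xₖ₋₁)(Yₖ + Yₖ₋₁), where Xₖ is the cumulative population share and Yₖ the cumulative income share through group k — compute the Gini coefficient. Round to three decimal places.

Cumulative income shares Yₖ: 0.0550, 0.1200, 0.2980, 0.5480, 1.0000
Σ (Xₖ−Xₖ₋₁)(Yₖ+Yₖ₋₁) = (1/5)(0.0550+0.0000) + (1/5)(0.1200+0.0550) + (1/5)(0.2980+0.1200) + (1/5)(0.5480+0.2980) + (1/5)(1.0000+0.5480)
  = 0.0110 + 0.0350 + 0.0836 + 0.1692 + 0.3096 = 0.6084
G = 1 − 0.6084 = 0.3916

0.392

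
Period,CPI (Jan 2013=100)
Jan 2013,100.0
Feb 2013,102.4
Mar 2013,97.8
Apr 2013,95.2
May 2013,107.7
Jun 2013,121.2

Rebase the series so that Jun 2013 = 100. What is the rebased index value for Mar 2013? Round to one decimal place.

Rebased(Mar 2013) = 97.8 / 121.2 × 100 = 80.6931

80.7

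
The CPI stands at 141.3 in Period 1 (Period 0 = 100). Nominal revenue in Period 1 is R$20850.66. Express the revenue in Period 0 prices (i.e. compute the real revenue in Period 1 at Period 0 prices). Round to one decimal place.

14756.3

Real = Nominal ÷ (Index/100) = 20850.66 ÷ (141.3/100)
     = 20850.66 ÷ 1.413 = 14756.3057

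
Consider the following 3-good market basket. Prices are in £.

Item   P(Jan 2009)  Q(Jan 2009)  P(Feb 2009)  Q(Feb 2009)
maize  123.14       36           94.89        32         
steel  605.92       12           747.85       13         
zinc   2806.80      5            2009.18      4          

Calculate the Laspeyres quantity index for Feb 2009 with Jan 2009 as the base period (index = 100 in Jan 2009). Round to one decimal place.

89.5

Laspeyres quantity index uses base-period prices as weights.
ΣP(Jan 2009)·Q(Feb 2009) = 123.14×32 + 605.92×13 + 2806.80×4 = 3940.48 + 7876.96 + 11227.2 = 23044.64
ΣP(Jan 2009)·Q(Jan 2009) = 123.14×36 + 605.92×12 + 2806.80×5 = 4433.04 + 7271.04 + 14034 = 25738.08
Index = 23044.64 / 25738.08 × 100 = 89.5352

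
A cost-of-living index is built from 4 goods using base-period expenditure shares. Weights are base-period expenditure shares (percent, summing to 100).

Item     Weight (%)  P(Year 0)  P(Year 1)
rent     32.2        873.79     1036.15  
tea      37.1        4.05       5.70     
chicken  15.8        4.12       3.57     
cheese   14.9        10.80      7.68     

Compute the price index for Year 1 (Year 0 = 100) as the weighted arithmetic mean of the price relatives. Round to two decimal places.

rent: 32.2 × (1036.15/873.79) = 32.2 × 1.185811 = 38.1831
tea: 37.1 × (5.70/4.05) = 37.1 × 1.407407 = 52.2148
chicken: 15.8 × (3.57/4.12) = 15.8 × 0.866505 = 13.6908
cheese: 14.9 × (7.68/10.80) = 14.9 × 0.711111 = 10.5956
Index = Σ wᵢ·(p₁ᵢ/p₀ᵢ) = 38.1831 + 52.2148 + 13.6908 + 10.5956 = 114.6843

114.68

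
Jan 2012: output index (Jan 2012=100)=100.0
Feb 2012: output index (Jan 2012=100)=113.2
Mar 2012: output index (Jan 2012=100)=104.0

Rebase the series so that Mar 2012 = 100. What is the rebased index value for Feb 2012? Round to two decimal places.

Rebased(Feb 2012) = 113.2 / 104.0 × 100 = 108.8462

108.85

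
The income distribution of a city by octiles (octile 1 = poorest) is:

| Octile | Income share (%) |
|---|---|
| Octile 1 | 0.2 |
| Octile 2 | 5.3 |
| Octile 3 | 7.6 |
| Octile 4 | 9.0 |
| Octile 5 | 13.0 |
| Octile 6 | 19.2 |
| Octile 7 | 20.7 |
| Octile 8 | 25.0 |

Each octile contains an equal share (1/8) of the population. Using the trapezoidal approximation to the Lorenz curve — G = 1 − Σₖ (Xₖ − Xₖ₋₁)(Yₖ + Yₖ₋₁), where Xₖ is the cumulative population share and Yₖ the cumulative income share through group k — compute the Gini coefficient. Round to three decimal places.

0.362

Cumulative income shares Yₖ: 0.0020, 0.0550, 0.1310, 0.2210, 0.3510, 0.5430, 0.7500, 1.0000
Σ (Xₖ−Xₖ₋₁)(Yₖ+Yₖ₋₁) = (1/8)(0.0020+0.0000) + (1/8)(0.0550+0.0020) + (1/8)(0.1310+0.0550) + (1/8)(0.2210+0.1310) + (1/8)(0.3510+0.2210) + (1/8)(0.5430+0.3510) + (1/8)(0.7500+0.5430) + (1/8)(1.0000+0.7500)
  = 0.0003 + 0.0071 + 0.0232 + 0.0440 + 0.0715 + 0.1117 + 0.1616 + 0.2187 = 0.6382
G = 1 − 0.6382 = 0.3618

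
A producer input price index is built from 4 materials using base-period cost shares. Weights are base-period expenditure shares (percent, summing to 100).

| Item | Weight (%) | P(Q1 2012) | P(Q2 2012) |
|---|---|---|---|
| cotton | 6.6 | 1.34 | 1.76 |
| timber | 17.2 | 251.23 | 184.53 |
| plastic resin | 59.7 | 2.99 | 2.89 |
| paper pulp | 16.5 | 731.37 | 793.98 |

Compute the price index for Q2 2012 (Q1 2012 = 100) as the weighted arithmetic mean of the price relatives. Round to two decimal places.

96.92

cotton: 6.6 × (1.76/1.34) = 6.6 × 1.313433 = 8.6687
timber: 17.2 × (184.53/251.23) = 17.2 × 0.734506 = 12.6335
plastic resin: 59.7 × (2.89/2.99) = 59.7 × 0.966555 = 57.7033
paper pulp: 16.5 × (793.98/731.37) = 16.5 × 1.085606 = 17.9125
Index = Σ wᵢ·(p₁ᵢ/p₀ᵢ) = 8.6687 + 12.6335 + 57.7033 + 17.9125 = 96.9180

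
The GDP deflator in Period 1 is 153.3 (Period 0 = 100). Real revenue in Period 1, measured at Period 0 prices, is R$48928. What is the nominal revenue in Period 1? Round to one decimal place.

Nominal = Real × (Index/100) = 48928 × (153.3/100)
        = 48928 × 1.533 = 75006.6240

75006.6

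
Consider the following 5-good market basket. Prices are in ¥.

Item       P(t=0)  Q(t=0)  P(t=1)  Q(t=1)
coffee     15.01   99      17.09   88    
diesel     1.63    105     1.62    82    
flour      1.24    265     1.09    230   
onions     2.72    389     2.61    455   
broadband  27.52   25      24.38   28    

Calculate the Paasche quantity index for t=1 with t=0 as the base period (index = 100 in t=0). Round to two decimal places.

Paasche quantity index uses current-period prices as weights.
ΣP(t=1)·Q(t=1) = 17.09×88 + 1.62×82 + 1.09×230 + 2.61×455 + 24.38×28 = 1503.92 + 132.84 + 250.7 + 1187.55 + 682.64 = 3757.65
ΣP(t=1)·Q(t=0) = 17.09×99 + 1.62×105 + 1.09×265 + 2.61×389 + 24.38×25 = 1691.91 + 170.1 + 288.85 + 1015.29 + 609.5 = 3775.65
Index = 3757.65 / 3775.65 × 100 = 99.5233

99.52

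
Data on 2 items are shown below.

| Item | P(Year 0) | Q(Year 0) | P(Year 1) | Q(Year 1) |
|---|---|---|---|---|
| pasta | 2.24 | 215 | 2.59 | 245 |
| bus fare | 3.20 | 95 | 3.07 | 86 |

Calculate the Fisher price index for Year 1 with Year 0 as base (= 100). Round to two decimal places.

108.53

Laspeyres component (base-period weights):
ΣP(Year 1)Q(Year 0) = 2.59×215 + 3.07×95 = 556.85 + 291.65 = 848.5
ΣP(Year 0)Q(Year 0) = 2.24×215 + 3.20×95 = 481.6 + 304 = 785.6
L = 848.5 / 785.6 × 100 = 108.0066
Paasche component (current-period weights):
ΣP(Year 1)Q(Year 1) = 2.59×245 + 3.07×86 = 634.55 + 264.02 = 898.57
ΣP(Year 0)Q(Year 1) = 2.24×245 + 3.20×86 = 548.8 + 275.2 = 824
P = 898.57 / 824 × 100 = 109.0498
Fisher = √(L × P) = √(108.0066 × 109.0498) = 108.5269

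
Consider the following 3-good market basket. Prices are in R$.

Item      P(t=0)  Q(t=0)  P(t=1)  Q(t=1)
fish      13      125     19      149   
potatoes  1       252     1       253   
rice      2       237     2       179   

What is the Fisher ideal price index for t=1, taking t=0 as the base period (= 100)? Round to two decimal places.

133.48

Laspeyres component (base-period weights):
ΣP(t=1)Q(t=0) = 19×125 + 1×252 + 2×237 = 2375 + 252 + 474 = 3101
ΣP(t=0)Q(t=0) = 13×125 + 1×252 + 2×237 = 1625 + 252 + 474 = 2351
L = 3101 / 2351 × 100 = 131.9013
Paasche component (current-period weights):
ΣP(t=1)Q(t=1) = 19×149 + 1×253 + 2×179 = 2831 + 253 + 358 = 3442
ΣP(t=0)Q(t=1) = 13×149 + 1×253 + 2×179 = 1937 + 253 + 358 = 2548
P = 3442 / 2548 × 100 = 135.0863
Fisher = √(L × P) = √(131.9013 × 135.0863) = 133.4843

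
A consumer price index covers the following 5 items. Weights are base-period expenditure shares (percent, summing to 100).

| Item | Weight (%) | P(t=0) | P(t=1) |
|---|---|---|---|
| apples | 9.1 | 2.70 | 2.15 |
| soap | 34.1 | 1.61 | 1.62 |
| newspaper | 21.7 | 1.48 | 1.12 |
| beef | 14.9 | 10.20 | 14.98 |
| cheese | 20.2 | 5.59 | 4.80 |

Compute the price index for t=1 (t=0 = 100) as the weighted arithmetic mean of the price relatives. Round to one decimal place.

97.2

apples: 9.1 × (2.15/2.70) = 9.1 × 0.796296 = 7.2463
soap: 34.1 × (1.62/1.61) = 34.1 × 1.006211 = 34.3118
newspaper: 21.7 × (1.12/1.48) = 21.7 × 0.756757 = 16.4216
beef: 14.9 × (14.98/10.20) = 14.9 × 1.468627 = 21.8825
cheese: 20.2 × (4.80/5.59) = 20.2 × 0.858676 = 17.3453
Index = Σ wᵢ·(p₁ᵢ/p₀ᵢ) = 7.2463 + 34.3118 + 16.4216 + 21.8825 + 17.3453 = 97.2075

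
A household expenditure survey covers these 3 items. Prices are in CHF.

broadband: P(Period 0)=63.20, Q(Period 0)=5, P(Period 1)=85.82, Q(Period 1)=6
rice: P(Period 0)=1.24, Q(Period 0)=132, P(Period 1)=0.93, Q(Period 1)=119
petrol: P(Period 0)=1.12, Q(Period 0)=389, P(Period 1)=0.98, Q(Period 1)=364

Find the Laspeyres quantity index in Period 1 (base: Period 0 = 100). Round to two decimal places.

Laspeyres quantity index uses base-period prices as weights.
ΣP(Period 0)·Q(Period 1) = 63.20×6 + 1.24×119 + 1.12×364 = 379.2 + 147.56 + 407.68 = 934.44
ΣP(Period 0)·Q(Period 0) = 63.20×5 + 1.24×132 + 1.12×389 = 316 + 163.68 + 435.68 = 915.36
Index = 934.44 / 915.36 × 100 = 102.0844

102.08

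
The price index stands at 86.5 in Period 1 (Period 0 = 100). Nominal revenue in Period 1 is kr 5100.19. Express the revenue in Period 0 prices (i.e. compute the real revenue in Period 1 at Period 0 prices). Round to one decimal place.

Real = Nominal ÷ (Index/100) = 5100.19 ÷ (86.5/100)
     = 5100.19 ÷ 0.865 = 5896.1734

5896.2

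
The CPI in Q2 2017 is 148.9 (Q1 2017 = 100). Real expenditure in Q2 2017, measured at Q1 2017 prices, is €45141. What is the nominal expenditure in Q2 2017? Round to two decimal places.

Nominal = Real × (Index/100) = 45141 × (148.9/100)
        = 45141 × 1.489 = 67214.9490

67214.95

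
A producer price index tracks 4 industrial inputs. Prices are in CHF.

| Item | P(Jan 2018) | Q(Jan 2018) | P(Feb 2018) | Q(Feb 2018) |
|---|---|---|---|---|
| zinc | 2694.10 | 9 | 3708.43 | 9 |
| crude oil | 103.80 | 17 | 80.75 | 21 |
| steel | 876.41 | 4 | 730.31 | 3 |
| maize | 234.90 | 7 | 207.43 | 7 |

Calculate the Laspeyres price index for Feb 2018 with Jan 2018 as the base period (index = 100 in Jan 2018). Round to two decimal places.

125.55

Laspeyres price index uses base-period quantities as weights.
ΣP(Feb 2018)·Q(Jan 2018) = 3708.43×9 + 80.75×17 + 730.31×4 + 207.43×7 = 33375.87 + 1372.75 + 2921.24 + 1452.01 = 39121.87
ΣP(Jan 2018)·Q(Jan 2018) = 2694.10×9 + 103.80×17 + 876.41×4 + 234.90×7 = 24246.9 + 1764.6 + 3505.64 + 1644.3 = 31161.44
Index = 39121.87 / 31161.44 × 100 = 125.5458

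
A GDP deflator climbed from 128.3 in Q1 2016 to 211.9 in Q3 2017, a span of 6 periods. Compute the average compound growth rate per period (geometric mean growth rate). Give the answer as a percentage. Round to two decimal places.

8.72%

Growth factor = (211.9/128.3)^(1/6) = (1.651598)^(1/6) = 1.087220
Growth rate = 1.087220 − 1 = 0.087220 = 8.7220%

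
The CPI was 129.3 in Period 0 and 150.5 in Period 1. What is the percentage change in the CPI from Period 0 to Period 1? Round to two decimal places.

16.40%

Change = (150.5 − 129.3) / 129.3 × 100
       = 21.2 / 129.3 × 100 = 16.3960%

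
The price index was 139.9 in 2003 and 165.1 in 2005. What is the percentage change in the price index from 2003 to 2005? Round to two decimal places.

18.01%

Change = (165.1 − 139.9) / 139.9 × 100
       = 25.2 / 139.9 × 100 = 18.0129%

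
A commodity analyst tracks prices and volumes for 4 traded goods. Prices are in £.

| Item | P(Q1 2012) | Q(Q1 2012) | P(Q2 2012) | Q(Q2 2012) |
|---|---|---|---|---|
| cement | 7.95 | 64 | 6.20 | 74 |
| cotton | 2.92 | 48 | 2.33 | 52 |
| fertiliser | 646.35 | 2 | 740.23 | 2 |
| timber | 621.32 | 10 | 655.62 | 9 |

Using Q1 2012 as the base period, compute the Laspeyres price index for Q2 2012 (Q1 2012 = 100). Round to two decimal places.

104.79

Laspeyres price index uses base-period quantities as weights.
ΣP(Q2 2012)·Q(Q1 2012) = 6.20×64 + 2.33×48 + 740.23×2 + 655.62×10 = 396.8 + 111.84 + 1480.46 + 6556.2 = 8545.3
ΣP(Q1 2012)·Q(Q1 2012) = 7.95×64 + 2.92×48 + 646.35×2 + 621.32×10 = 508.8 + 140.16 + 1292.7 + 6213.2 = 8154.86
Index = 8545.3 / 8154.86 × 100 = 104.7878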